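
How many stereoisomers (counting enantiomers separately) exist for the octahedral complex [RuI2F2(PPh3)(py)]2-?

8

An octahedron has six vertices in three trans pairs; every non-trans pair is cis.
There are 6 geometric isomers: I trans, F trans; I cis, F trans; I cis, F cis (3 arrangements, 2 chiral); I trans, F cis.
Of these, 2 lack any improper symmetry element and so occur as enantiomeric pairs, giving 6 + 2 = 8 stereoisomers in total.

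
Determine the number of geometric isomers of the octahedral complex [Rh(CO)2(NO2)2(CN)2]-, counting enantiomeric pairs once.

5

The distinct arrangements are (5 in all): CO trans, NO2 trans, CN trans; CO cis, NO2 cis, CN trans; CO cis, NO2 trans, CN cis; CO cis, NO2 cis, CN cis (chiral); CO trans, NO2 cis, CN cis.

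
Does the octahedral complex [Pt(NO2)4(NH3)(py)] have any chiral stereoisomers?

no

In an octahedral complex each vertex has one trans partner and four cis neighbours.
Systematic placement gives 2 geometric isomers: NH3 and py mutually cis; NH3 and py mutually trans.
Each arrangement has an internal mirror plane or centre of symmetry, so none is chiral.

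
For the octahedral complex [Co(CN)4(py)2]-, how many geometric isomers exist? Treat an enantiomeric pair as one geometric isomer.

2

The six octahedral sites form three mutually perpendicular trans pairs.
Systematic placement gives 2 geometric isomers: py trans; py cis.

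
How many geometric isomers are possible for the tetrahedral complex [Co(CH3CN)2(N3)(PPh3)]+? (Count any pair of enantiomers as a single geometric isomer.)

1

Only one geometric arrangement is possible.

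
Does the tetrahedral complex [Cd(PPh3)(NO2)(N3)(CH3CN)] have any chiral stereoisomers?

yes

In a tetrahedral complex all four positions are equivalent and every pair of ligands is adjacent — there is no cis/trans distinction.
Only one geometric arrangement is possible; it has no improper symmetry element, so it exists as a pair of enantiomers (2 stereoisomers).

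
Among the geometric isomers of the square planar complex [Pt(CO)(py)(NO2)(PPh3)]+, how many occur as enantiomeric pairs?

A square has two trans pairs of vertices; adjacent vertices are cis.
The distinct arrangements are (3 in all): (CO/PPh3 trans, NO2/py trans); (CO/py trans, NO2/PPh3 trans); (CO/NO2 trans, PPh3/py trans).
Each arrangement has an internal mirror plane or centre of symmetry, so none is chiral.

0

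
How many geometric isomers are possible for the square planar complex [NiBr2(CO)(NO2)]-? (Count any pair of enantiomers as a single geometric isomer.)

A square has two trans pairs of vertices; adjacent vertices are cis.
There are 2 geometric isomers: Br cis; Br trans.

2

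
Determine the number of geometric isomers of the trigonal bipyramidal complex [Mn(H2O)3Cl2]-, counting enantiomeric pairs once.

3

There are 3 geometric isomers: Cl both axial; Cl one axial, one equatorial; Cl both equatorial.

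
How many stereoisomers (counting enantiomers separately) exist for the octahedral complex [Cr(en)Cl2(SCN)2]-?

4

The six octahedral sites form three mutually perpendicular trans pairs.
Each en is bidentate and must span two cis positions.
There are 3 geometric isomers: Cl trans, SCN cis; Cl cis, SCN cis (chiral); Cl cis, SCN trans.
One of these lacks any improper symmetry element and so occurs as an enantiomeric pair, giving 3 + 1 = 4 stereoisomers in total.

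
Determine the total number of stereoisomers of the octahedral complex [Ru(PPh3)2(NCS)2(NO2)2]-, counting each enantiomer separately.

In an octahedral complex each vertex has one trans partner and four cis neighbours.
Working through the distinct placements yields 5 geometric isomers: PPh3 trans, NCS trans, NO2 trans; PPh3 cis, NCS trans, NO2 cis; PPh3 trans, NCS cis, NO2 cis; PPh3 cis, NCS cis, NO2 cis (chiral); PPh3 cis, NCS cis, NO2 trans.
One of these lacks any improper symmetry element and so occurs as an enantiomeric pair, giving 5 + 1 = 6 stereoisomers in total.

6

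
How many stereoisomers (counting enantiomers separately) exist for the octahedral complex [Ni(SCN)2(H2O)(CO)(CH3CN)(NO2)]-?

An octahedron has six vertices in three trans pairs; every non-trans pair is cis.
Systematic enumeration (placing each ligand type in turn and discarding arrangements equivalent by rotation or reflection) gives 9 geometric isomers.
Of these, 6 lack any improper symmetry element and so occur as enantiomeric pairs, giving 9 + 6 = 15 stereoisomers in total.

15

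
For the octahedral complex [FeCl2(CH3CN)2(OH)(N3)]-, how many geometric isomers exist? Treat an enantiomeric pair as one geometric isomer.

6

There are 6 geometric isomers: Cl trans, CH3CN trans; Cl cis, CH3CN trans; Cl cis, CH3CN cis (3 arrangements, 2 chiral); Cl trans, CH3CN cis.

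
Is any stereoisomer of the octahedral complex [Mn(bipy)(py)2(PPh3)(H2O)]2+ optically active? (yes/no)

In an octahedral complex each vertex has one trans partner and four cis neighbours.
Each bipy is bidentate and must span two cis positions.
Systematic placement gives 4 geometric isomers: py cis (3 arrangements, 2 chiral); py trans.
Of these, 2 lack any improper symmetry element and so occur as enantiomeric pairs, giving 4 + 2 = 6 stereoisomers in total.

yes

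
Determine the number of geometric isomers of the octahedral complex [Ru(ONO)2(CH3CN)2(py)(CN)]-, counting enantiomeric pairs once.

In an octahedral complex each vertex has one trans partner and four cis neighbours.
The distinct arrangements are (6 in all): ONO cis, CH3CN trans; ONO trans, CH3CN trans; ONO cis, CH3CN cis (3 arrangements, 2 chiral); ONO trans, CH3CN cis.

6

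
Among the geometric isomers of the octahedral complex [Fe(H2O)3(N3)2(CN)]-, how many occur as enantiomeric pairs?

0

In an octahedral complex each vertex has one trans partner and four cis neighbours.
Working through the distinct placements yields 3 geometric isomers: H2O mer, N3 trans; H2O fac, N3 cis; H2O mer, N3 cis.
Each arrangement has an internal mirror plane or centre of symmetry, so none is chiral.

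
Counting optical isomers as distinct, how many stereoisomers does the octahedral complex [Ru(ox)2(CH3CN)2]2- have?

Each ox is bidentate and must span two cis positions.
The distinct arrangements are (2 in all): CH3CN trans; CH3CN cis (chiral).
One of these lacks any improper symmetry element and so occurs as an enantiomeric pair, giving 2 + 1 = 3 stereoisomers in total.

3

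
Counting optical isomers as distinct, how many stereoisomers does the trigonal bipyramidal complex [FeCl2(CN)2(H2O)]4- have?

6

A trigonal bipyramid has two axial and three equatorial sites, which are chemically inequivalent.
Exhaustive case analysis gives 5 geometric isomers.
One of these lacks any improper symmetry element and so occurs as an enantiomeric pair, giving 5 + 1 = 6 stereoisomers in total.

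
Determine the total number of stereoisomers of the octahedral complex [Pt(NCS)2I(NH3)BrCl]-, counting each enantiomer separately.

15

In an octahedral complex each vertex has one trans partner and four cis neighbours.
Exhaustive case analysis gives 9 geometric isomers.
Of these, 6 lack any improper symmetry element and so occur as enantiomeric pairs, giving 9 + 6 = 15 stereoisomers in total.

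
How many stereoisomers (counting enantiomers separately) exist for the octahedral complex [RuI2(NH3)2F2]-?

6

An octahedron has six vertices in three trans pairs; every non-trans pair is cis.
There are 5 geometric isomers: I trans, NH3 trans, F trans; I cis, NH3 cis, F trans; I cis, NH3 trans, F cis; I cis, NH3 cis, F cis (chiral); I trans, NH3 cis, F cis.
One of these lacks any improper symmetry element and so occurs as an enantiomeric pair, giving 5 + 1 = 6 stereoisomers in total.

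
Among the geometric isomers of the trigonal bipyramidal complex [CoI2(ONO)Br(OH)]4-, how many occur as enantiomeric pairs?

3

In a trigonal bipyramid the two axial positions differ from the three equatorial ones.
Exhaustive case analysis gives 7 geometric isomers.
Of these, 3 lack any improper symmetry element and so occur as enantiomeric pairs, giving 7 + 3 = 10 stereoisomers in total.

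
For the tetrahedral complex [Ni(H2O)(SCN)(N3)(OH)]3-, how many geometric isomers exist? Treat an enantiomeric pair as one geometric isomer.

All four vertices of a tetrahedron are equivalent and mutually adjacent, so cis/trans isomerism cannot arise.
Only one geometric arrangement is possible; it has no improper symmetry element, so it exists as a pair of enantiomers (2 stereoisomers).

1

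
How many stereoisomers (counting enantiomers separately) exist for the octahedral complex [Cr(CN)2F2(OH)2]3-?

6

Systematic placement gives 5 geometric isomers: CN trans, F trans, OH trans; CN trans, F cis, OH cis; CN cis, F cis, OH trans; CN cis, F cis, OH cis (chiral); CN cis, F trans, OH cis.
One of these lacks any improper symmetry element and so occurs as an enantiomeric pair, giving 5 + 1 = 6 stereoisomers in total.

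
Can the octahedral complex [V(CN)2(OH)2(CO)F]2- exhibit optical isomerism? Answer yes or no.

In an octahedral complex each vertex has one trans partner and four cis neighbours.
Working through the distinct placements yields 6 geometric isomers: CN trans, OH trans; CN trans, OH cis; CN cis, OH trans; CN cis, OH cis (3 arrangements, 2 chiral).
Of these, 2 lack any improper symmetry element and so occur as enantiomeric pairs, giving 6 + 2 = 8 stereoisomers in total.

yes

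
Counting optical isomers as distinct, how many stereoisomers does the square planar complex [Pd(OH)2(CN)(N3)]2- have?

2

A square has two trans pairs of vertices; adjacent vertices are cis.
Systematic placement gives 2 geometric isomers: OH cis; OH trans.
Each arrangement has an internal mirror plane or centre of symmetry, so none is chiral.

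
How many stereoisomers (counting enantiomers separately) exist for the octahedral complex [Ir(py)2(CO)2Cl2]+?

6

The six octahedral sites form three mutually perpendicular trans pairs.
Working through the distinct placements yields 5 geometric isomers: py trans, CO trans, Cl trans; py cis, CO trans, Cl cis; py trans, CO cis, Cl cis; py cis, CO cis, Cl cis (chiral); py cis, CO cis, Cl trans.
One of these lacks any improper symmetry element and so occurs as an enantiomeric pair, giving 5 + 1 = 6 stereoisomers in total.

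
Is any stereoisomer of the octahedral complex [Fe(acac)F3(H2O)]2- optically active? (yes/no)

Each acac is bidentate and must span two cis positions.
There are 2 geometric isomers: F mer; F fac.
Each arrangement has an internal mirror plane or centre of symmetry, so none is chiral.

no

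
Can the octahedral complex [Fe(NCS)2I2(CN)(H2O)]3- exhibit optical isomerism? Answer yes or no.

yes

The six octahedral sites form three mutually perpendicular trans pairs.
Working through the distinct placements yields 6 geometric isomers: NCS trans, I trans; NCS cis, I cis (3 arrangements, 2 chiral); NCS trans, I cis; NCS cis, I trans.
Of these, 2 lack any improper symmetry element and so occur as enantiomeric pairs, giving 6 + 2 = 8 stereoisomers in total.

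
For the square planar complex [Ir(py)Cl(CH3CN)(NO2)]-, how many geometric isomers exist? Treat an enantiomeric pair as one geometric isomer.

3

A square has two trans pairs of vertices; adjacent vertices are cis.
Systematic placement gives 3 geometric isomers: (CH3CN/NO2 trans, Cl/py trans); (CH3CN/py trans, Cl/NO2 trans); (CH3CN/Cl trans, NO2/py trans).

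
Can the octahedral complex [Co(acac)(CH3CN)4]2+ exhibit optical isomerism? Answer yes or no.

no

The six octahedral sites form three mutually perpendicular trans pairs.
Each acac is bidentate and must span two cis positions.
Only one geometric arrangement is possible.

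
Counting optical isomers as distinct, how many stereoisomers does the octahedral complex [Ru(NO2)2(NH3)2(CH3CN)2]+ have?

6

An octahedron has six vertices in three trans pairs; every non-trans pair is cis.
Systematic placement gives 5 geometric isomers: NO2 trans, NH3 trans, CH3CN trans; NO2 cis, NH3 cis, CH3CN trans; NO2 trans, NH3 cis, CH3CN cis; NO2 cis, NH3 cis, CH3CN cis (chiral); NO2 cis, NH3 trans, CH3CN cis.
One of these lacks any improper symmetry element and so occurs as an enantiomeric pair, giving 5 + 1 = 6 stereoisomers in total.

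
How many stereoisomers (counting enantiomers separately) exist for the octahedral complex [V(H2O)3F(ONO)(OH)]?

5

In an octahedral complex each vertex has one trans partner and four cis neighbours.
The distinct arrangements are (4 in all): H2O mer (3 arrangements); H2O fac (chiral).
One of these lacks any improper symmetry element and so occurs as an enantiomeric pair, giving 4 + 1 = 5 stereoisomers in total.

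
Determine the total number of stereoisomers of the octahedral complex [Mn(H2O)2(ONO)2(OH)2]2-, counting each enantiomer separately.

An octahedron has six vertices in three trans pairs; every non-trans pair is cis.
The distinct arrangements are (5 in all): H2O trans, ONO trans, OH trans; H2O trans, ONO cis, OH cis; H2O cis, ONO trans, OH cis; H2O cis, ONO cis, OH cis (chiral); H2O cis, ONO cis, OH trans.
One of these lacks any improper symmetry element and so occurs as an enantiomeric pair, giving 5 + 1 = 6 stereoisomers in total.

6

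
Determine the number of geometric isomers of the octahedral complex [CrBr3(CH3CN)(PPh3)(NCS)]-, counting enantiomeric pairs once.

4

In an octahedral complex each vertex has one trans partner and four cis neighbours.
The distinct arrangements are (4 in all): Br mer (3 arrangements); Br fac (chiral).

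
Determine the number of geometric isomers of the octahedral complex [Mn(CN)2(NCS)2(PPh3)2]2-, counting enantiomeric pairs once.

An octahedron has six vertices in three trans pairs; every non-trans pair is cis.
There are 5 geometric isomers: CN trans, NCS trans, PPh3 trans; CN trans, NCS cis, PPh3 cis; CN cis, NCS cis, PPh3 trans; CN cis, NCS cis, PPh3 cis (chiral); CN cis, NCS trans, PPh3 cis.

5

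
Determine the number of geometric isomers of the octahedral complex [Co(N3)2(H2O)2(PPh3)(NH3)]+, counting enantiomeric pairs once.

An octahedron has six vertices in three trans pairs; every non-trans pair is cis.
Working through the distinct placements yields 6 geometric isomers: N3 trans, H2O trans; N3 cis, H2O trans; N3 cis, H2O cis (3 arrangements, 2 chiral); N3 trans, H2O cis.

6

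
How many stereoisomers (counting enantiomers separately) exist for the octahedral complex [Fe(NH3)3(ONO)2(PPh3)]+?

3

The six octahedral sites form three mutually perpendicular trans pairs.
The distinct arrangements are (3 in all): NH3 mer, ONO cis; NH3 mer, ONO trans; NH3 fac, ONO cis.
Each arrangement has an internal mirror plane or centre of symmetry, so none is chiral.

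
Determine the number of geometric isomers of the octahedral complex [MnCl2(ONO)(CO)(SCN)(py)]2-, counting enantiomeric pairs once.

The six octahedral sites form three mutually perpendicular trans pairs.
Systematic enumeration (placing each ligand type in turn and discarding arrangements equivalent by rotation or reflection) gives 9 geometric isomers.

9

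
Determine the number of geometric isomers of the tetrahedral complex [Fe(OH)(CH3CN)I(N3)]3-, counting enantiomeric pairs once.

In a tetrahedral complex all four positions are equivalent and every pair of ligands is adjacent — there is no cis/trans distinction.
Only one geometric arrangement is possible; it has no improper symmetry element, so it exists as a pair of enantiomers (2 stereoisomers).

1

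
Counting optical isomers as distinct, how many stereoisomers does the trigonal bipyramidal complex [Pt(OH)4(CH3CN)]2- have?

In a trigonal bipyramid the two axial positions differ from the three equatorial ones.
Working through the distinct placements yields 2 geometric isomers: CH3CN axial; CH3CN equatorial.
Each arrangement has an internal mirror plane or centre of symmetry, so none is chiral.

2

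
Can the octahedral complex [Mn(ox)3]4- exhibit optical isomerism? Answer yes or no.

The six octahedral sites form three mutually perpendicular trans pairs.
Each ox is bidentate and must span two cis positions.
Only one geometric arrangement is possible; it has no improper symmetry element, so it exists as a pair of enantiomers (2 stereoisomers).

yes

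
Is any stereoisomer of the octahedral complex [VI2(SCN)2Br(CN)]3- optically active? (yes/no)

yes

An octahedron has six vertices in three trans pairs; every non-trans pair is cis.
There are 6 geometric isomers: I trans, SCN trans; I cis, SCN cis (3 arrangements, 2 chiral); I cis, SCN trans; I trans, SCN cis.
Of these, 2 lack any improper symmetry element and so occur as enantiomeric pairs, giving 6 + 2 = 8 stereoisomers in total.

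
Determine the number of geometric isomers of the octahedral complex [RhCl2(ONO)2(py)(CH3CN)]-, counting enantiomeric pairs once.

An octahedron has six vertices in three trans pairs; every non-trans pair is cis.
The distinct arrangements are (6 in all): Cl cis, ONO cis (3 arrangements, 2 chiral); Cl cis, ONO trans; Cl trans, ONO cis; Cl trans, ONO trans.

6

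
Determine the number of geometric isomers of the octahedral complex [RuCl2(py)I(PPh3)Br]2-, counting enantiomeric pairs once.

9

In an octahedral complex each vertex has one trans partner and four cis neighbours.
Systematic enumeration (placing each ligand type in turn and discarding arrangements equivalent by rotation or reflection) gives 9 geometric isomers.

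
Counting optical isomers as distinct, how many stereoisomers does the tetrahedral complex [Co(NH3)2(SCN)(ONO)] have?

All four vertices of a tetrahedron are equivalent and mutually adjacent, so cis/trans isomerism cannot arise.
Only one geometric arrangement is possible.

1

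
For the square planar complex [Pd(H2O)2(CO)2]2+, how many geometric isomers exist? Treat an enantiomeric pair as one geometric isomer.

2

A square has two trans pairs of vertices; adjacent vertices are cis.
There are 2 geometric isomers: H2O cis; H2O trans.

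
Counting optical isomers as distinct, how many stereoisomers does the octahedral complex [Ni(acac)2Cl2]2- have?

In an octahedral complex each vertex has one trans partner and four cis neighbours.
Each acac is bidentate and must span two cis positions.
Systematic placement gives 2 geometric isomers: Cl trans; Cl cis (chiral).
One of these lacks any improper symmetry element and so occurs as an enantiomeric pair, giving 2 + 1 = 3 stereoisomers in total.

3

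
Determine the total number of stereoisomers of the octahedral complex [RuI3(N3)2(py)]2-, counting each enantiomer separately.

3

In an octahedral complex each vertex has one trans partner and four cis neighbours.
The distinct arrangements are (3 in all): I mer, N3 cis; I mer, N3 trans; I fac, N3 cis.
Each arrangement has an internal mirror plane or centre of symmetry, so none is chiral.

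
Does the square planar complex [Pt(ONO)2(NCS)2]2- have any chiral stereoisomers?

no

In a square planar complex each vertex has one trans partner and two cis neighbours.
There are 2 geometric isomers: ONO cis; ONO trans.
Each arrangement has an internal mirror plane or centre of symmetry, so none is chiral.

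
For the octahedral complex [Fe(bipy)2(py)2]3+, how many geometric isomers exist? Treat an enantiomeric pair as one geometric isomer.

2

In an octahedral complex each vertex has one trans partner and four cis neighbours.
Each bipy is bidentate and must span two cis positions.
The distinct arrangements are (2 in all): py trans; py cis (chiral).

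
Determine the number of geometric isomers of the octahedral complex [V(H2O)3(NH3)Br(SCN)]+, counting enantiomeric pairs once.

4

The six octahedral sites form three mutually perpendicular trans pairs.
The distinct arrangements are (4 in all): H2O mer (3 arrangements); H2O fac (chiral).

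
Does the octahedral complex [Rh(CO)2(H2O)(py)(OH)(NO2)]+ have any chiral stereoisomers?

Exhaustive case analysis gives 9 geometric isomers.
Of these, 6 lack any improper symmetry element and so occur as enantiomeric pairs, giving 9 + 6 = 15 stereoisomers in total.

yes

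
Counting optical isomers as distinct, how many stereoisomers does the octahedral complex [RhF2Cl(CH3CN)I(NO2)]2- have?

The six octahedral sites form three mutually perpendicular trans pairs.
Systematic enumeration (placing each ligand type in turn and discarding arrangements equivalent by rotation or reflection) gives 9 geometric isomers.
Of these, 6 lack any improper symmetry element and so occur as enantiomeric pairs, giving 9 + 6 = 15 stereoisomers in total.

15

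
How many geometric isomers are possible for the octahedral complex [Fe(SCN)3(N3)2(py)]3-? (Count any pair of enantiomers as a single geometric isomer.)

The six octahedral sites form three mutually perpendicular trans pairs.
Systematic placement gives 3 geometric isomers: SCN mer, N3 trans; SCN fac, N3 cis; SCN mer, N3 cis.

3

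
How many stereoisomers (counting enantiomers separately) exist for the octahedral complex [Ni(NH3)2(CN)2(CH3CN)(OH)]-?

In an octahedral complex each vertex has one trans partner and four cis neighbours.
The distinct arrangements are (6 in all): NH3 cis, CN cis (3 arrangements, 2 chiral); NH3 trans, CN cis; NH3 cis, CN trans; NH3 trans, CN trans.
Of these, 2 lack any improper symmetry element and so occur as enantiomeric pairs, giving 6 + 2 = 8 stereoisomers in total.

8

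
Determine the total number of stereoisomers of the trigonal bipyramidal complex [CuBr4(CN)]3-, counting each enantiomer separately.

2

The distinct arrangements are (2 in all): CN equatorial; CN axial.
Each arrangement has an internal mirror plane or centre of symmetry, so none is chiral.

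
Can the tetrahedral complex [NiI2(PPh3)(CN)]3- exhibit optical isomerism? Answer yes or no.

no

All four vertices of a tetrahedron are equivalent and mutually adjacent, so cis/trans isomerism cannot arise.
Only one geometric arrangement is possible.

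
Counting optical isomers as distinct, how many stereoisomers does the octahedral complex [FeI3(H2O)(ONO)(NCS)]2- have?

5

There are 4 geometric isomers: I mer (3 arrangements); I fac (chiral).
One of these lacks any improper symmetry element and so occurs as an enantiomeric pair, giving 4 + 1 = 5 stereoisomers in total.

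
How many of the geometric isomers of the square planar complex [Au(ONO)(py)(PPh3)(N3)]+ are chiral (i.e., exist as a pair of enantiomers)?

A square has two trans pairs of vertices; adjacent vertices are cis.
Systematic placement gives 3 geometric isomers: (N3/PPh3 trans, ONO/py trans); (N3/py trans, ONO/PPh3 trans); (N3/ONO trans, PPh3/py trans).
Each arrangement has an internal mirror plane or centre of symmetry, so none is chiral.

0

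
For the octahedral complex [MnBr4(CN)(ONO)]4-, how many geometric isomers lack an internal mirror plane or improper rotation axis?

0

The six octahedral sites form three mutually perpendicular trans pairs.
The distinct arrangements are (2 in all): CN and ONO mutually trans; CN and ONO mutually cis.
Each arrangement has an internal mirror plane or centre of symmetry, so none is chiral.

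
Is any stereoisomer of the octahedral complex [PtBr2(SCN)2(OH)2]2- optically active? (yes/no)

In an octahedral complex each vertex has one trans partner and four cis neighbours.
Working through the distinct placements yields 5 geometric isomers: Br trans, SCN trans, OH trans; Br trans, SCN cis, OH cis; Br cis, SCN trans, OH cis; Br cis, SCN cis, OH cis (chiral); Br cis, SCN cis, OH trans.
One of these lacks any improper symmetry element and so occurs as an enantiomeric pair, giving 5 + 1 = 6 stereoisomers in total.

yes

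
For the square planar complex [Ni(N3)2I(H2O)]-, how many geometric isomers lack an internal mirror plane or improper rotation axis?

In a square planar complex each vertex has one trans partner and two cis neighbours.
Working through the distinct placements yields 2 geometric isomers: N3 cis; N3 trans.
Each arrangement has an internal mirror plane or centre of symmetry, so none is chiral.

0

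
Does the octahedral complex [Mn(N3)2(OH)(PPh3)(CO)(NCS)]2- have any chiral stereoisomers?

yes

Exhaustive case analysis gives 9 geometric isomers.
Of these, 6 lack any improper symmetry element and so occur as enantiomeric pairs, giving 9 + 6 = 15 stereoisomers in total.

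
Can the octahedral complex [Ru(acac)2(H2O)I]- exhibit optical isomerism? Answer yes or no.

yes

In an octahedral complex each vertex has one trans partner and four cis neighbours.
Each acac is bidentate and must span two cis positions.
Systematic placement gives 2 geometric isomers: H2O and I mutually trans; H2O and I mutually cis (chiral).
One of these lacks any improper symmetry element and so occurs as an enantiomeric pair, giving 2 + 1 = 3 stereoisomers in total.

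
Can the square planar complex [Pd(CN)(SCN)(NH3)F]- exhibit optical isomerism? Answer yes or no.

In a square planar complex each vertex has one trans partner and two cis neighbours.
There are 3 geometric isomers: (CN/NH3 trans, F/SCN trans); (CN/SCN trans, F/NH3 trans); (CN/F trans, NH3/SCN trans).
Each arrangement has an internal mirror plane or centre of symmetry, so none is chiral.

no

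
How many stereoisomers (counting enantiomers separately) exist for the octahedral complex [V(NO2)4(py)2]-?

In an octahedral complex each vertex has one trans partner and four cis neighbours.
Working through the distinct placements yields 2 geometric isomers: py trans; py cis.
Each arrangement has an internal mirror plane or centre of symmetry, so none is chiral.

2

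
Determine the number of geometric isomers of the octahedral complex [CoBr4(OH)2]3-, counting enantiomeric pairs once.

2

The six octahedral sites form three mutually perpendicular trans pairs.
There are 2 geometric isomers: OH trans; OH cis.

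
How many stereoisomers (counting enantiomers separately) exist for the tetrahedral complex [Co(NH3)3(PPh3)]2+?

1

All four vertices of a tetrahedron are equivalent and mutually adjacent, so cis/trans isomerism cannot arise.
Only one geometric arrangement is possible.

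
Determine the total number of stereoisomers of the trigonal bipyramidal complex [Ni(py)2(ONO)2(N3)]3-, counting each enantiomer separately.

A trigonal bipyramid has two axial and three equatorial sites, which are chemically inequivalent.
Exhaustive case analysis gives 5 geometric isomers.
One of these lacks any improper symmetry element and so occurs as an enantiomeric pair, giving 5 + 1 = 6 stereoisomers in total.

6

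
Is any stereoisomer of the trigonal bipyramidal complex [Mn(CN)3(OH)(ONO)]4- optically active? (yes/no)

A trigonal bipyramid has two axial and three equatorial sites, which are chemically inequivalent.
Systematic placement gives 4 geometric isomers: OH equatorial, ONO equatorial; OH axial, ONO equatorial; OH equatorial, ONO axial; OH axial, ONO axial.
Each arrangement has an internal mirror plane or centre of symmetry, so none is chiral.

no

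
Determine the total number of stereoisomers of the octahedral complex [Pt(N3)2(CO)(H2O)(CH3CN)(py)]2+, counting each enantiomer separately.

15

Systematic enumeration (placing each ligand type in turn and discarding arrangements equivalent by rotation or reflection) gives 9 geometric isomers.
Of these, 6 lack any improper symmetry element and so occur as enantiomeric pairs, giving 9 + 6 = 15 stereoisomers in total.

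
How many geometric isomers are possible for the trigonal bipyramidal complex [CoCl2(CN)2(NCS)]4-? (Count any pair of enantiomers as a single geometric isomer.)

5

Placing the ligands in turn and identifying arrangements related by rotation or reflection leaves 5 distinct geometric isomers.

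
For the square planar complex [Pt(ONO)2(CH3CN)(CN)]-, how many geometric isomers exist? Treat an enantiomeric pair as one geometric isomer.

2

In a square planar complex each vertex has one trans partner and two cis neighbours.
The distinct arrangements are (2 in all): ONO cis; ONO trans.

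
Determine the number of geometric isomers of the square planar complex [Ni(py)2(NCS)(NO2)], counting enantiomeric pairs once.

2

In a square planar complex each vertex has one trans partner and two cis neighbours.
The distinct arrangements are (2 in all): py cis; py trans.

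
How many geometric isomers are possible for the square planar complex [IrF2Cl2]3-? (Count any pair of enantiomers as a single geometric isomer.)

A square has two trans pairs of vertices; adjacent vertices are cis.
Systematic placement gives 2 geometric isomers: F cis; F trans.

2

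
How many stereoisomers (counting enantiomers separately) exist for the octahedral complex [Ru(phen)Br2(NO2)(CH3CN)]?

In an octahedral complex each vertex has one trans partner and four cis neighbours.
Each phen is bidentate and must span two cis positions.
The distinct arrangements are (4 in all): Br trans; Br cis (3 arrangements, 2 chiral).
Of these, 2 lack any improper symmetry element and so occur as enantiomeric pairs, giving 4 + 2 = 6 stereoisomers in total.

6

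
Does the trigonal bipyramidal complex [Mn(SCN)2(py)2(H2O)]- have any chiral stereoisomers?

yes

A trigonal bipyramid has two axial and three equatorial sites, which are chemically inequivalent.
Exhaustive case analysis gives 5 geometric isomers.
One of these lacks any improper symmetry element and so occurs as an enantiomeric pair, giving 5 + 1 = 6 stereoisomers in total.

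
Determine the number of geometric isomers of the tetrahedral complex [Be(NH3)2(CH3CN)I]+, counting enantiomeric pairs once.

All four vertices of a tetrahedron are equivalent and mutually adjacent, so cis/trans isomerism cannot arise.
Only one geometric arrangement is possible.

1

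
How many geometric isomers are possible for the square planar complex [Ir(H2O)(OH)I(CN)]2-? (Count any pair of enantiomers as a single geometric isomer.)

There are 3 geometric isomers: (CN/I trans, H2O/OH trans); (CN/OH trans, H2O/I trans); (CN/H2O trans, I/OH trans).

3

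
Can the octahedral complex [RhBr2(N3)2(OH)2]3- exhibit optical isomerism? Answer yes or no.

yes

The six octahedral sites form three mutually perpendicular trans pairs.
There are 5 geometric isomers: Br trans, N3 trans, OH trans; Br trans, N3 cis, OH cis; Br cis, N3 cis, OH trans; Br cis, N3 cis, OH cis (chiral); Br cis, N3 trans, OH cis.
One of these lacks any improper symmetry element and so occurs as an enantiomeric pair, giving 5 + 1 = 6 stereoisomers in total.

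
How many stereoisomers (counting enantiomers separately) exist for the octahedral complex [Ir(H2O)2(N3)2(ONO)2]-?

6

The six octahedral sites form three mutually perpendicular trans pairs.
There are 5 geometric isomers: H2O trans, N3 trans, ONO trans; H2O trans, N3 cis, ONO cis; H2O cis, N3 cis, ONO trans; H2O cis, N3 cis, ONO cis (chiral); H2O cis, N3 trans, ONO cis.
One of these lacks any improper symmetry element and so occurs as an enantiomeric pair, giving 5 + 1 = 6 stereoisomers in total.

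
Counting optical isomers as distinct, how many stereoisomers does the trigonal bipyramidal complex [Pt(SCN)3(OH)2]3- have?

A trigonal bipyramid has two axial and three equatorial sites, which are chemically inequivalent.
Systematic placement gives 3 geometric isomers: OH both axial; OH one axial, one equatorial; OH both equatorial.
Each arrangement has an internal mirror plane or centre of symmetry, so none is chiral.

3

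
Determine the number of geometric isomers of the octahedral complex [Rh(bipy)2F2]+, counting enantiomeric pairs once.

2

Each bipy is bidentate and must span two cis positions.
The distinct arrangements are (2 in all): F trans; F cis (chiral).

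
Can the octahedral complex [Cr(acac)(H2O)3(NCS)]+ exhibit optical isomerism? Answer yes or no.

no

The six octahedral sites form three mutually perpendicular trans pairs.
Each acac is bidentate and must span two cis positions.
There are 2 geometric isomers: H2O mer; H2O fac.
Each arrangement has an internal mirror plane or centre of symmetry, so none is chiral.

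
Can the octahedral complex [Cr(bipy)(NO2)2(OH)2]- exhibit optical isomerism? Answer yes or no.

yes

In an octahedral complex each vertex has one trans partner and four cis neighbours.
Each bipy is bidentate and must span two cis positions.
Systematic placement gives 3 geometric isomers: NO2 trans, OH cis; NO2 cis, OH cis (chiral); NO2 cis, OH trans.
One of these lacks any improper symmetry element and so occurs as an enantiomeric pair, giving 3 + 1 = 4 stereoisomers in total.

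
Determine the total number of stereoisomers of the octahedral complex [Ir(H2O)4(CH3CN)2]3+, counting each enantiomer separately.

In an octahedral complex each vertex has one trans partner and four cis neighbours.
Working through the distinct placements yields 2 geometric isomers: CH3CN trans; CH3CN cis.
Each arrangement has an internal mirror plane or centre of symmetry, so none is chiral.

2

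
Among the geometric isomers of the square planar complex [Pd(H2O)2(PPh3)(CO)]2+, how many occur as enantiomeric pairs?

Systematic placement gives 2 geometric isomers: H2O cis; H2O trans.
Each arrangement has an internal mirror plane or centre of symmetry, so none is chiral.

0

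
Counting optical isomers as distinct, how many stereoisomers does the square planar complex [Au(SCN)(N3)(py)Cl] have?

Systematic placement gives 3 geometric isomers: (Cl/SCN trans, N3/py trans); (Cl/py trans, N3/SCN trans); (Cl/N3 trans, SCN/py trans).
Each arrangement has an internal mirror plane or centre of symmetry, so none is chiral.

3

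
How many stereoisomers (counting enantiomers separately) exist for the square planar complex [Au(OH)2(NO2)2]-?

2

A square has two trans pairs of vertices; adjacent vertices are cis.
Working through the distinct placements yields 2 geometric isomers: OH cis; OH trans.
Each arrangement has an internal mirror plane or centre of symmetry, so none is chiral.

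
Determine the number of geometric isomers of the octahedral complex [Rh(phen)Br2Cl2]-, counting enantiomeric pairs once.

3

In an octahedral complex each vertex has one trans partner and four cis neighbours.
Each phen is bidentate and must span two cis positions.
Working through the distinct placements yields 3 geometric isomers: Br trans, Cl cis; Br cis, Cl cis (chiral); Br cis, Cl trans.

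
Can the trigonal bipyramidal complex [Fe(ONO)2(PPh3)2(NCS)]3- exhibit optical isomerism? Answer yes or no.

A trigonal bipyramid has two axial and three equatorial sites, which are chemically inequivalent.
Systematic enumeration (placing each ligand type in turn and discarding arrangements equivalent by rotation or reflection) gives 5 geometric isomers.
One of these lacks any improper symmetry element and so occurs as an enantiomeric pair, giving 5 + 1 = 6 stereoisomers in total.

yes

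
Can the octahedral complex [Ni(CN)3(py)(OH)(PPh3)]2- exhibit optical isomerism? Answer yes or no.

yes

In an octahedral complex each vertex has one trans partner and four cis neighbours.
Working through the distinct placements yields 4 geometric isomers: CN mer (3 arrangements); CN fac (chiral).
One of these lacks any improper symmetry element and so occurs as an enantiomeric pair, giving 4 + 1 = 5 stereoisomers in total.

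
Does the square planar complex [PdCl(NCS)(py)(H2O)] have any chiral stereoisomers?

no

A square has two trans pairs of vertices; adjacent vertices are cis.
Working through the distinct placements yields 3 geometric isomers: (Cl/NCS trans, H2O/py trans); (Cl/py trans, H2O/NCS trans); (Cl/H2O trans, NCS/py trans).
Each arrangement has an internal mirror plane or centre of symmetry, so none is chiral.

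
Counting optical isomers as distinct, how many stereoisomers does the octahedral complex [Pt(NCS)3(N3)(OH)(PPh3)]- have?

In an octahedral complex each vertex has one trans partner and four cis neighbours.
The distinct arrangements are (4 in all): NCS mer (3 arrangements); NCS fac (chiral).
One of these lacks any improper symmetry element and so occurs as an enantiomeric pair, giving 4 + 1 = 5 stereoisomers in total.

5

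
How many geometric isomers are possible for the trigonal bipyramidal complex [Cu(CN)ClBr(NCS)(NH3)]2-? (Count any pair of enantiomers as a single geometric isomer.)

In a trigonal bipyramid the two axial positions differ from the three equatorial ones.
Systematic enumeration (placing each ligand type in turn and discarding arrangements equivalent by rotation or reflection) gives 10 geometric isomers.

10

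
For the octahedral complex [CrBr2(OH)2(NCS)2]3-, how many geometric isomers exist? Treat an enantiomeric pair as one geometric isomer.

5

The six octahedral sites form three mutually perpendicular trans pairs.
There are 5 geometric isomers: Br trans, OH trans, NCS trans; Br trans, OH cis, NCS cis; Br cis, OH trans, NCS cis; Br cis, OH cis, NCS cis (chiral); Br cis, OH cis, NCS trans.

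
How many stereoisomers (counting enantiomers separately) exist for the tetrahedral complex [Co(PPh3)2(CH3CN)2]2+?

In a tetrahedral complex all four positions are equivalent and every pair of ligands is adjacent — there is no cis/trans distinction.
Only one geometric arrangement is possible.

1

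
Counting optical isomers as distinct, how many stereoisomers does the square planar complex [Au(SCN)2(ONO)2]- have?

2

A square has two trans pairs of vertices; adjacent vertices are cis.
The distinct arrangements are (2 in all): SCN cis; SCN trans.
Each arrangement has an internal mirror plane or centre of symmetry, so none is chiral.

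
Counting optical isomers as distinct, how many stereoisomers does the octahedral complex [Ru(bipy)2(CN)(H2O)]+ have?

The six octahedral sites form three mutually perpendicular trans pairs.
Each bipy is bidentate and must span two cis positions.
Systematic placement gives 2 geometric isomers: CN and H2O mutually trans; CN and H2O mutually cis (chiral).
One of these lacks any improper symmetry element and so occurs as an enantiomeric pair, giving 2 + 1 = 3 stereoisomers in total.

3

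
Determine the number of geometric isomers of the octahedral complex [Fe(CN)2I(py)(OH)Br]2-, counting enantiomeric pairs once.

9

Exhaustive case analysis gives 9 geometric isomers.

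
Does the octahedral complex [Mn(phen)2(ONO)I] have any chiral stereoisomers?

In an octahedral complex each vertex has one trans partner and four cis neighbours.
Each phen is bidentate and must span two cis positions.
The distinct arrangements are (2 in all): ONO and I mutually trans; ONO and I mutually cis (chiral).
One of these lacks any improper symmetry element and so occurs as an enantiomeric pair, giving 2 + 1 = 3 stereoisomers in total.

yes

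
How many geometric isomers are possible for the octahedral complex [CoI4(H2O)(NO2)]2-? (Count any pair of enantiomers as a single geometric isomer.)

An octahedron has six vertices in three trans pairs; every non-trans pair is cis.
There are 2 geometric isomers: H2O and NO2 mutually cis; H2O and NO2 mutually trans.

2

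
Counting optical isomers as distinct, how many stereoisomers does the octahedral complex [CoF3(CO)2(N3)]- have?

3

The six octahedral sites form three mutually perpendicular trans pairs.
Systematic placement gives 3 geometric isomers: F mer, CO trans; F fac, CO cis; F mer, CO cis.
Each arrangement has an internal mirror plane or centre of symmetry, so none is chiral.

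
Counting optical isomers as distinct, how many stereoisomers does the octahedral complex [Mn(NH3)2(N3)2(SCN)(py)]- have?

In an octahedral complex each vertex has one trans partner and four cis neighbours.
There are 6 geometric isomers: NH3 trans, N3 trans; NH3 cis, N3 trans; NH3 cis, N3 cis (3 arrangements, 2 chiral); NH3 trans, N3 cis.
Of these, 2 lack any improper symmetry element and so occur as enantiomeric pairs, giving 6 + 2 = 8 stereoisomers in total.

8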